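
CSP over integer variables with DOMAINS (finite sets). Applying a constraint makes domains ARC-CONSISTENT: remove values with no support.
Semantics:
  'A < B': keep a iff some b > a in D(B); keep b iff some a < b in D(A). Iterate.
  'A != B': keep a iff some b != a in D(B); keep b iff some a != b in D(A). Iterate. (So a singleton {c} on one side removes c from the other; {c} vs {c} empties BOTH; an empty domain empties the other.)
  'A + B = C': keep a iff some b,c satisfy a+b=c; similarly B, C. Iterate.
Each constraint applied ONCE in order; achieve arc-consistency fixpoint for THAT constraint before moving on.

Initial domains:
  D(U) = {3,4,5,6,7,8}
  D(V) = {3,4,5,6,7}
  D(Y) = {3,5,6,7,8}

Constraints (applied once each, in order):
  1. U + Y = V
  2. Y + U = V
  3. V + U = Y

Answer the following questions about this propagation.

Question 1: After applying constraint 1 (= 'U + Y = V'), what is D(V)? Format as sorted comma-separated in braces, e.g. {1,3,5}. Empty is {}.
Constraint 1 (U + Y = V) on D(U)={3,4,5,6,7,8} D(Y)={3,5,6,7,8} D(V)={3,4,5,6,7}: U {3,4,5,6,7,8}->{3,4}; Y {3,5,6,7,8}->{3}; V {3,4,5,6,7}->{6,7}
So after constraint 1: D(V) = {6,7}

Answer: {6,7}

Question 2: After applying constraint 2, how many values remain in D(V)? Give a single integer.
Answer: 2

Derivation:
Constraint 1 (U + Y = V) on D(U)={3,4,5,6,7,8} D(Y)={3,5,6,7,8} D(V)={3,4,5,6,7}: U {3,4,5,6,7,8}->{3,4}; Y {3,5,6,7,8}->{3}; V {3,4,5,6,7}->{6,7}
Constraint 2 (Y + U = V) on D(Y)={3} D(U)={3,4} D(V)={6,7}: no change
So after constraint 2: D(V)={6,7}, size = 2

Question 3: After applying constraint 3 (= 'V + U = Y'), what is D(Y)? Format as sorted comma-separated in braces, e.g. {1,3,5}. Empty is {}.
Constraint 1 (U + Y = V) on D(U)={3,4,5,6,7,8} D(Y)={3,5,6,7,8} D(V)={3,4,5,6,7}: U {3,4,5,6,7,8}->{3,4}; Y {3,5,6,7,8}->{3}; V {3,4,5,6,7}->{6,7}
Constraint 2 (Y + U = V) on D(Y)={3} D(U)={3,4} D(V)={6,7}: no change
Constraint 3 (V + U = Y) on D(V)={6,7} D(U)={3,4} D(Y)={3}: V {6,7}->{}; U {3,4}->{}; Y {3}->{}
So after constraint 3: D(Y) = {}

Answer: {}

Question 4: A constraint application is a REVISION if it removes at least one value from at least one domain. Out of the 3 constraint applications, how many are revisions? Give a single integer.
Answer: 2

Derivation:
Constraint 1 (U + Y = V) on D(U)={3,4,5,6,7,8} D(Y)={3,5,6,7,8} D(V)={3,4,5,6,7}: U {3,4,5,6,7,8}->{3,4}; Y {3,5,6,7,8}->{3}; V {3,4,5,6,7}->{6,7} => REVISION
Constraint 2 (Y + U = V) on D(Y)={3} D(U)={3,4} D(V)={6,7}: no change => not a revision
Constraint 3 (V + U = Y) on D(V)={6,7} D(U)={3,4} D(Y)={3}: V {6,7}->{}; U {3,4}->{}; Y {3}->{} => REVISION
Total revisions = 2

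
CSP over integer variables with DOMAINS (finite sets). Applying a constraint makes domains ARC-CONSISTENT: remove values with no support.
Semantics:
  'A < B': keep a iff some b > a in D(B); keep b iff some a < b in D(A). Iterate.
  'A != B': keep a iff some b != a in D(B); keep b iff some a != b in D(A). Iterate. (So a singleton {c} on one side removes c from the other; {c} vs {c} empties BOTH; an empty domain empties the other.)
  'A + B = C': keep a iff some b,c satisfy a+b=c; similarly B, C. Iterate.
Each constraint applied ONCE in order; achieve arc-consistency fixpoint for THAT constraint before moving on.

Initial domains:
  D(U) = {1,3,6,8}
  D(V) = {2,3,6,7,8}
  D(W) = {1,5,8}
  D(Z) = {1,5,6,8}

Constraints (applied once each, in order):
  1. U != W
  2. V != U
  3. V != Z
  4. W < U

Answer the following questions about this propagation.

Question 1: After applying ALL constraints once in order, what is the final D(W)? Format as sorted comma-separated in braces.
Answer: {1,5}

Derivation:
Constraint 1 (U != W) on D(U)={1,3,6,8} D(W)={1,5,8}: no change
Constraint 2 (V != U) on D(V)={2,3,6,7,8} D(U)={1,3,6,8}: no change
Constraint 3 (V != Z) on D(V)={2,3,6,7,8} D(Z)={1,5,6,8}: no change
Constraint 4 (W < U) on D(W)={1,5,8} D(U)={1,3,6,8}: W {1,5,8}->{1,5}; U {1,3,6,8}->{3,6,8}
So after all 4 constraints: D(W) = {1,5}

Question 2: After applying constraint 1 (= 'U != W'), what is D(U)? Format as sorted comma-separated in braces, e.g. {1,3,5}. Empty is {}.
Answer: {1,3,6,8}

Derivation:
Constraint 1 (U != W) on D(U)={1,3,6,8} D(W)={1,5,8}: no change
So after constraint 1: D(U) = {1,3,6,8}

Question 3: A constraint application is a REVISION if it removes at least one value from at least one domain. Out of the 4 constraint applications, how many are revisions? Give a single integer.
Constraint 1 (U != W) on D(U)={1,3,6,8} D(W)={1,5,8}: no change => not a revision
Constraint 2 (V != U) on D(V)={2,3,6,7,8} D(U)={1,3,6,8}: no change => not a revision
Constraint 3 (V != Z) on D(V)={2,3,6,7,8} D(Z)={1,5,6,8}: no change => not a revision
Constraint 4 (W < U) on D(W)={1,5,8} D(U)={1,3,6,8}: W {1,5,8}->{1,5}; U {1,3,6,8}->{3,6,8} => REVISION
Total revisions = 1

Answer: 1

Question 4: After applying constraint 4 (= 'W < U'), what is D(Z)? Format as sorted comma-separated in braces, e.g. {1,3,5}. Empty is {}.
Answer: {1,5,6,8}

Derivation:
Constraint 1 (U != W) on D(U)={1,3,6,8} D(W)={1,5,8}: no change
Constraint 2 (V != U) on D(V)={2,3,6,7,8} D(U)={1,3,6,8}: no change
Constraint 3 (V != Z) on D(V)={2,3,6,7,8} D(Z)={1,5,6,8}: no change
Constraint 4 (W < U) on D(W)={1,5,8} D(U)={1,3,6,8}: W {1,5,8}->{1,5}; U {1,3,6,8}->{3,6,8}
So after constraint 4: D(Z) = {1,5,6,8}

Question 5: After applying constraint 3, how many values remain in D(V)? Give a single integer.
Constraint 1 (U != W) on D(U)={1,3,6,8} D(W)={1,5,8}: no change
Constraint 2 (V != U) on D(V)={2,3,6,7,8} D(U)={1,3,6,8}: no change
Constraint 3 (V != Z) on D(V)={2,3,6,7,8} D(Z)={1,5,6,8}: no change
So after constraint 3: D(V)={2,3,6,7,8}, size = 5

Answer: 5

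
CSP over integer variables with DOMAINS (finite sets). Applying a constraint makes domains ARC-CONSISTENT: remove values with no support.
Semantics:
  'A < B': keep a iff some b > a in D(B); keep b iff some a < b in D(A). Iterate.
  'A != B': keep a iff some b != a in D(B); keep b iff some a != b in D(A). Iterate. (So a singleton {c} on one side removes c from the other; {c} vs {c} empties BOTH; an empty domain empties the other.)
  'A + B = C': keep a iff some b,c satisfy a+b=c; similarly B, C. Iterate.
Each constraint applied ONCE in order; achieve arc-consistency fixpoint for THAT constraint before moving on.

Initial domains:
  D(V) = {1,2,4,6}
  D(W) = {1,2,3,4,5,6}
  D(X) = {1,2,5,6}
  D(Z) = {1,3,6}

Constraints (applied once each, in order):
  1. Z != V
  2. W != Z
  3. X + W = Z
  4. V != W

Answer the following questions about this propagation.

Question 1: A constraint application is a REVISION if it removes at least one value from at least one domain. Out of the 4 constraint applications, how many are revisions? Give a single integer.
Answer: 1

Derivation:
Constraint 1 (Z != V) on D(Z)={1,3,6} D(V)={1,2,4,6}: no change => not a revision
Constraint 2 (W != Z) on D(W)={1,2,3,4,5,6} D(Z)={1,3,6}: no change => not a revision
Constraint 3 (X + W = Z) on D(X)={1,2,5,6} D(W)={1,2,3,4,5,6} D(Z)={1,3,6}: X {1,2,5,6}->{1,2,5}; W {1,2,3,4,5,6}->{1,2,4,5}; Z {1,3,6}->{3,6} => REVISION
Constraint 4 (V != W) on D(V)={1,2,4,6} D(W)={1,2,4,5}: no change => not a revision
Total revisions = 1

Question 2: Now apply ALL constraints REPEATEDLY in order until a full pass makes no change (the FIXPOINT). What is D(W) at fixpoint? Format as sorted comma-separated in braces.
Answer: {1,2,4,5}

Derivation:
pass 0 (initial): D(W)={1,2,3,4,5,6}
pass 1: W {1,2,3,4,5,6}->{1,2,4,5}; X {1,2,5,6}->{1,2,5}; Z {1,3,6}->{3,6}
pass 2: no change
Fixpoint after 2 passes: D(W) = {1,2,4,5}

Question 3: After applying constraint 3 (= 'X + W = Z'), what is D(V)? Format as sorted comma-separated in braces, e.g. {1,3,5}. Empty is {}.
Answer: {1,2,4,6}

Derivation:
Constraint 1 (Z != V) on D(Z)={1,3,6} D(V)={1,2,4,6}: no change
Constraint 2 (W != Z) on D(W)={1,2,3,4,5,6} D(Z)={1,3,6}: no change
Constraint 3 (X + W = Z) on D(X)={1,2,5,6} D(W)={1,2,3,4,5,6} D(Z)={1,3,6}: X {1,2,5,6}->{1,2,5}; W {1,2,3,4,5,6}->{1,2,4,5}; Z {1,3,6}->{3,6}
So after constraint 3: D(V) = {1,2,4,6}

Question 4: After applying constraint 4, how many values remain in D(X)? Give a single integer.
Answer: 3

Derivation:
Constraint 1 (Z != V) on D(Z)={1,3,6} D(V)={1,2,4,6}: no change
Constraint 2 (W != Z) on D(W)={1,2,3,4,5,6} D(Z)={1,3,6}: no change
Constraint 3 (X + W = Z) on D(X)={1,2,5,6} D(W)={1,2,3,4,5,6} D(Z)={1,3,6}: X {1,2,5,6}->{1,2,5}; W {1,2,3,4,5,6}->{1,2,4,5}; Z {1,3,6}->{3,6}
Constraint 4 (V != W) on D(V)={1,2,4,6} D(W)={1,2,4,5}: no change
So after constraint 4: D(X)={1,2,5}, size = 3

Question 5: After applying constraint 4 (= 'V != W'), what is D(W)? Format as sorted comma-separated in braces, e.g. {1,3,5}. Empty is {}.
Answer: {1,2,4,5}

Derivation:
Constraint 1 (Z != V) on D(Z)={1,3,6} D(V)={1,2,4,6}: no change
Constraint 2 (W != Z) on D(W)={1,2,3,4,5,6} D(Z)={1,3,6}: no change
Constraint 3 (X + W = Z) on D(X)={1,2,5,6} D(W)={1,2,3,4,5,6} D(Z)={1,3,6}: X {1,2,5,6}->{1,2,5}; W {1,2,3,4,5,6}->{1,2,4,5}; Z {1,3,6}->{3,6}
Constraint 4 (V != W) on D(V)={1,2,4,6} D(W)={1,2,4,5}: no change
So after constraint 4: D(W) = {1,2,4,5}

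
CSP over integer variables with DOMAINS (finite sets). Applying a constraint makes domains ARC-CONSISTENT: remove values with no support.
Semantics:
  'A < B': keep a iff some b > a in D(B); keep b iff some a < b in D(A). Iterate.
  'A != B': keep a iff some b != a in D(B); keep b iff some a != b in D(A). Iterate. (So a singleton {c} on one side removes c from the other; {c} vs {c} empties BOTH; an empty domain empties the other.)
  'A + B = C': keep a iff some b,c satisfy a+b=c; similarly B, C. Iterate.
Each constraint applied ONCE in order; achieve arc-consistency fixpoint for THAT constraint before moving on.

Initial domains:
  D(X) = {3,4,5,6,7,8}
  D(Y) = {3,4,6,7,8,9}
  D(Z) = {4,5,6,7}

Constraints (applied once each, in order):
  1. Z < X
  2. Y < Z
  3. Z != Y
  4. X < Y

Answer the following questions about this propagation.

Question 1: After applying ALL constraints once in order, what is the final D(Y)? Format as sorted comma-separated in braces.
Answer: {6}

Derivation:
Constraint 1 (Z < X) on D(Z)={4,5,6,7} D(X)={3,4,5,6,7,8}: X {3,4,5,6,7,8}->{5,6,7,8}
Constraint 2 (Y < Z) on D(Y)={3,4,6,7,8,9} D(Z)={4,5,6,7}: Y {3,4,6,7,8,9}->{3,4,6}
Constraint 3 (Z != Y) on D(Z)={4,5,6,7} D(Y)={3,4,6}: no change
Constraint 4 (X < Y) on D(X)={5,6,7,8} D(Y)={3,4,6}: X {5,6,7,8}->{5}; Y {3,4,6}->{6}
So after all 4 constraints: D(Y) = {6}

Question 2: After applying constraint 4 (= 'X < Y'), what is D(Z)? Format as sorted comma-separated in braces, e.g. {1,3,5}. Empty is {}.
Answer: {4,5,6,7}

Derivation:
Constraint 1 (Z < X) on D(Z)={4,5,6,7} D(X)={3,4,5,6,7,8}: X {3,4,5,6,7,8}->{5,6,7,8}
Constraint 2 (Y < Z) on D(Y)={3,4,6,7,8,9} D(Z)={4,5,6,7}: Y {3,4,6,7,8,9}->{3,4,6}
Constraint 3 (Z != Y) on D(Z)={4,5,6,7} D(Y)={3,4,6}: no change
Constraint 4 (X < Y) on D(X)={5,6,7,8} D(Y)={3,4,6}: X {5,6,7,8}->{5}; Y {3,4,6}->{6}
So after constraint 4: D(Z) = {4,5,6,7}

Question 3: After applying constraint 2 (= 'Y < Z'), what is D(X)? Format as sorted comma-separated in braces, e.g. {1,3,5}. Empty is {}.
Constraint 1 (Z < X) on D(Z)={4,5,6,7} D(X)={3,4,5,6,7,8}: X {3,4,5,6,7,8}->{5,6,7,8}
Constraint 2 (Y < Z) on D(Y)={3,4,6,7,8,9} D(Z)={4,5,6,7}: Y {3,4,6,7,8,9}->{3,4,6}
So after constraint 2: D(X) = {5,6,7,8}

Answer: {5,6,7,8}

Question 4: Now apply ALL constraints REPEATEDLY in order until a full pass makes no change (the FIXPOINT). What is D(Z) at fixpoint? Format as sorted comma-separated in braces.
pass 0 (initial): D(Z)={4,5,6,7}
pass 1: X {3,4,5,6,7,8}->{5}; Y {3,4,6,7,8,9}->{6}
pass 2: X {5}->{}; Y {6}->{}; Z {4,5,6,7}->{}
pass 3: no change
Fixpoint after 3 passes: D(Z) = {}

Answer: {}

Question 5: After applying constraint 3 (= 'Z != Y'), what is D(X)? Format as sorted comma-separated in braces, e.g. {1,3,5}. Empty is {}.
Answer: {5,6,7,8}

Derivation:
Constraint 1 (Z < X) on D(Z)={4,5,6,7} D(X)={3,4,5,6,7,8}: X {3,4,5,6,7,8}->{5,6,7,8}
Constraint 2 (Y < Z) on D(Y)={3,4,6,7,8,9} D(Z)={4,5,6,7}: Y {3,4,6,7,8,9}->{3,4,6}
Constraint 3 (Z != Y) on D(Z)={4,5,6,7} D(Y)={3,4,6}: no change
So after constraint 3: D(X) = {5,6,7,8}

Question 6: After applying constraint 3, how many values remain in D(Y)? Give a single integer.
Constraint 1 (Z < X) on D(Z)={4,5,6,7} D(X)={3,4,5,6,7,8}: X {3,4,5,6,7,8}->{5,6,7,8}
Constraint 2 (Y < Z) on D(Y)={3,4,6,7,8,9} D(Z)={4,5,6,7}: Y {3,4,6,7,8,9}->{3,4,6}
Constraint 3 (Z != Y) on D(Z)={4,5,6,7} D(Y)={3,4,6}: no change
So after constraint 3: D(Y)={3,4,6}, size = 3

Answer: 3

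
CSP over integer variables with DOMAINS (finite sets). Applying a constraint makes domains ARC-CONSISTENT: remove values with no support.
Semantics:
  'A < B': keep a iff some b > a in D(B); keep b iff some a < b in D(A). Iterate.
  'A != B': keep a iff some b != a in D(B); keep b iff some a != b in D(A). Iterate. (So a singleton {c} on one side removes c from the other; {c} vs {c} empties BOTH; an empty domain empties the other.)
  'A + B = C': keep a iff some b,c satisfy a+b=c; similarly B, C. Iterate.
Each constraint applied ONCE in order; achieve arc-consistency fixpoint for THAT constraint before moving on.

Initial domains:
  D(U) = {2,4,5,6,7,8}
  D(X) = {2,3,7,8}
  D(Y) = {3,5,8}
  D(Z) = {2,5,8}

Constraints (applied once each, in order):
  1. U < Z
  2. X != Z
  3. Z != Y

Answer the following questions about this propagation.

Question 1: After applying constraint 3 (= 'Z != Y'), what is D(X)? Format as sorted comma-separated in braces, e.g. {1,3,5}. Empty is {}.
Answer: {2,3,7,8}

Derivation:
Constraint 1 (U < Z) on D(U)={2,4,5,6,7,8} D(Z)={2,5,8}: U {2,4,5,6,7,8}->{2,4,5,6,7}; Z {2,5,8}->{5,8}
Constraint 2 (X != Z) on D(X)={2,3,7,8} D(Z)={5,8}: no change
Constraint 3 (Z != Y) on D(Z)={5,8} D(Y)={3,5,8}: no change
So after constraint 3: D(X) = {2,3,7,8}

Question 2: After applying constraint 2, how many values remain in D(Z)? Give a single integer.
Constraint 1 (U < Z) on D(U)={2,4,5,6,7,8} D(Z)={2,5,8}: U {2,4,5,6,7,8}->{2,4,5,6,7}; Z {2,5,8}->{5,8}
Constraint 2 (X != Z) on D(X)={2,3,7,8} D(Z)={5,8}: no change
So after constraint 2: D(Z)={5,8}, size = 2

Answer: 2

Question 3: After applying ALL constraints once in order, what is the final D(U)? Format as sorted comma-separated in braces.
Answer: {2,4,5,6,7}

Derivation:
Constraint 1 (U < Z) on D(U)={2,4,5,6,7,8} D(Z)={2,5,8}: U {2,4,5,6,7,8}->{2,4,5,6,7}; Z {2,5,8}->{5,8}
Constraint 2 (X != Z) on D(X)={2,3,7,8} D(Z)={5,8}: no change
Constraint 3 (Z != Y) on D(Z)={5,8} D(Y)={3,5,8}: no change
So after all 3 constraints: D(U) = {2,4,5,6,7}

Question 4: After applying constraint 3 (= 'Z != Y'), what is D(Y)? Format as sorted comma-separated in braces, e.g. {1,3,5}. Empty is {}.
Constraint 1 (U < Z) on D(U)={2,4,5,6,7,8} D(Z)={2,5,8}: U {2,4,5,6,7,8}->{2,4,5,6,7}; Z {2,5,8}->{5,8}
Constraint 2 (X != Z) on D(X)={2,3,7,8} D(Z)={5,8}: no change
Constraint 3 (Z != Y) on D(Z)={5,8} D(Y)={3,5,8}: no change
So after constraint 3: D(Y) = {3,5,8}

Answer: {3,5,8}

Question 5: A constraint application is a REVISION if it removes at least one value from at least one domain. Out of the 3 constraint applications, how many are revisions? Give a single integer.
Constraint 1 (U < Z) on D(U)={2,4,5,6,7,8} D(Z)={2,5,8}: U {2,4,5,6,7,8}->{2,4,5,6,7}; Z {2,5,8}->{5,8} => REVISION
Constraint 2 (X != Z) on D(X)={2,3,7,8} D(Z)={5,8}: no change => not a revision
Constraint 3 (Z != Y) on D(Z)={5,8} D(Y)={3,5,8}: no change => not a revision
Total revisions = 1

Answer: 1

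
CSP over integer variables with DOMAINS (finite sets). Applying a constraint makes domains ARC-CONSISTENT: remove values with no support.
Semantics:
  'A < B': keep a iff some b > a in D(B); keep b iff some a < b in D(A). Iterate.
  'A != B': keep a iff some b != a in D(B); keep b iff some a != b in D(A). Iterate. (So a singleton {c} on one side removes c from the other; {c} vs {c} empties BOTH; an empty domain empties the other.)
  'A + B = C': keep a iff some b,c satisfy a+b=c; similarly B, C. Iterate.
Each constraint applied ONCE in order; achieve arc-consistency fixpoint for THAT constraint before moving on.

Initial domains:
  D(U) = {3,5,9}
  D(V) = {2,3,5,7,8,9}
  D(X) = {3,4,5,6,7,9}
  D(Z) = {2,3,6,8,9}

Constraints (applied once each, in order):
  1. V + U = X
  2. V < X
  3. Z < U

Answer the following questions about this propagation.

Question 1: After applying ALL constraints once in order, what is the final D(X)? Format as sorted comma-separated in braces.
Answer: {5,6,7}

Derivation:
Constraint 1 (V + U = X) on D(V)={2,3,5,7,8,9} D(U)={3,5,9} D(X)={3,4,5,6,7,9}: V {2,3,5,7,8,9}->{2,3}; U {3,5,9}->{3,5}; X {3,4,5,6,7,9}->{5,6,7}
Constraint 2 (V < X) on D(V)={2,3} D(X)={5,6,7}: no change
Constraint 3 (Z < U) on D(Z)={2,3,6,8,9} D(U)={3,5}: Z {2,3,6,8,9}->{2,3}
So after all 3 constraints: D(X) = {5,6,7}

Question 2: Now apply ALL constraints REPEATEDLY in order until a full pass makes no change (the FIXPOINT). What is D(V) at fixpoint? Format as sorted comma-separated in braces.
Answer: {2,3}

Derivation:
pass 0 (initial): D(V)={2,3,5,7,8,9}
pass 1: U {3,5,9}->{3,5}; V {2,3,5,7,8,9}->{2,3}; X {3,4,5,6,7,9}->{5,6,7}; Z {2,3,6,8,9}->{2,3}
pass 2: no change
Fixpoint after 2 passes: D(V) = {2,3}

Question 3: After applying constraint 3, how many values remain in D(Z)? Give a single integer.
Answer: 2

Derivation:
Constraint 1 (V + U = X) on D(V)={2,3,5,7,8,9} D(U)={3,5,9} D(X)={3,4,5,6,7,9}: V {2,3,5,7,8,9}->{2,3}; U {3,5,9}->{3,5}; X {3,4,5,6,7,9}->{5,6,7}
Constraint 2 (V < X) on D(V)={2,3} D(X)={5,6,7}: no change
Constraint 3 (Z < U) on D(Z)={2,3,6,8,9} D(U)={3,5}: Z {2,3,6,8,9}->{2,3}
So after constraint 3: D(Z)={2,3}, size = 2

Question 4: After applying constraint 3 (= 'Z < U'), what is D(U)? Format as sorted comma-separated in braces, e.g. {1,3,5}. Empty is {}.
Answer: {3,5}

Derivation:
Constraint 1 (V + U = X) on D(V)={2,3,5,7,8,9} D(U)={3,5,9} D(X)={3,4,5,6,7,9}: V {2,3,5,7,8,9}->{2,3}; U {3,5,9}->{3,5}; X {3,4,5,6,7,9}->{5,6,7}
Constraint 2 (V < X) on D(V)={2,3} D(X)={5,6,7}: no change
Constraint 3 (Z < U) on D(Z)={2,3,6,8,9} D(U)={3,5}: Z {2,3,6,8,9}->{2,3}
So after constraint 3: D(U) = {3,5}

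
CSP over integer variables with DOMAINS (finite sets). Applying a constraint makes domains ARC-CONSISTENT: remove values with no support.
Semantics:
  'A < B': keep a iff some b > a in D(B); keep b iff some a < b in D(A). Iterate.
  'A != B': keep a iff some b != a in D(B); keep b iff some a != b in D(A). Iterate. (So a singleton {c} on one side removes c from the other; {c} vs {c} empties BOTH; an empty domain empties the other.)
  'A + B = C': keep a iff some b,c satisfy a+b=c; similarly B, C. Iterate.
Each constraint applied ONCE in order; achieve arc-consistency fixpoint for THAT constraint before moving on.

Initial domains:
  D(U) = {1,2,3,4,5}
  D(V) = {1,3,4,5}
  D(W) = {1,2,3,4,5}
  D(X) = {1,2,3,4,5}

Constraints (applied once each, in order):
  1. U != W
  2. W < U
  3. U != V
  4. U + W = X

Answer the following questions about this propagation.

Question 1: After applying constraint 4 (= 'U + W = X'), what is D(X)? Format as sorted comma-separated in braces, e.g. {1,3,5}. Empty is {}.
Constraint 1 (U != W) on D(U)={1,2,3,4,5} D(W)={1,2,3,4,5}: no change
Constraint 2 (W < U) on D(W)={1,2,3,4,5} D(U)={1,2,3,4,5}: W {1,2,3,4,5}->{1,2,3,4}; U {1,2,3,4,5}->{2,3,4,5}
Constraint 3 (U != V) on D(U)={2,3,4,5} D(V)={1,3,4,5}: no change
Constraint 4 (U + W = X) on D(U)={2,3,4,5} D(W)={1,2,3,4} D(X)={1,2,3,4,5}: U {2,3,4,5}->{2,3,4}; W {1,2,3,4}->{1,2,3}; X {1,2,3,4,5}->{3,4,5}
So after constraint 4: D(X) = {3,4,5}

Answer: {3,4,5}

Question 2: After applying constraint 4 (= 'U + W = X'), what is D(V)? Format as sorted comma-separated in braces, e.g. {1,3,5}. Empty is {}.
Constraint 1 (U != W) on D(U)={1,2,3,4,5} D(W)={1,2,3,4,5}: no change
Constraint 2 (W < U) on D(W)={1,2,3,4,5} D(U)={1,2,3,4,5}: W {1,2,3,4,5}->{1,2,3,4}; U {1,2,3,4,5}->{2,3,4,5}
Constraint 3 (U != V) on D(U)={2,3,4,5} D(V)={1,3,4,5}: no change
Constraint 4 (U + W = X) on D(U)={2,3,4,5} D(W)={1,2,3,4} D(X)={1,2,3,4,5}: U {2,3,4,5}->{2,3,4}; W {1,2,3,4}->{1,2,3}; X {1,2,3,4,5}->{3,4,5}
So after constraint 4: D(V) = {1,3,4,5}

Answer: {1,3,4,5}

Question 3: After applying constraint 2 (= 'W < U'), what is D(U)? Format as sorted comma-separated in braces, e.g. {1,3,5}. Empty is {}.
Constraint 1 (U != W) on D(U)={1,2,3,4,5} D(W)={1,2,3,4,5}: no change
Constraint 2 (W < U) on D(W)={1,2,3,4,5} D(U)={1,2,3,4,5}: W {1,2,3,4,5}->{1,2,3,4}; U {1,2,3,4,5}->{2,3,4,5}
So after constraint 2: D(U) = {2,3,4,5}

Answer: {2,3,4,5}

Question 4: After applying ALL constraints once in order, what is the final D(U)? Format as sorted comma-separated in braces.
Constraint 1 (U != W) on D(U)={1,2,3,4,5} D(W)={1,2,3,4,5}: no change
Constraint 2 (W < U) on D(W)={1,2,3,4,5} D(U)={1,2,3,4,5}: W {1,2,3,4,5}->{1,2,3,4}; U {1,2,3,4,5}->{2,3,4,5}
Constraint 3 (U != V) on D(U)={2,3,4,5} D(V)={1,3,4,5}: no change
Constraint 4 (U + W = X) on D(U)={2,3,4,5} D(W)={1,2,3,4} D(X)={1,2,3,4,5}: U {2,3,4,5}->{2,3,4}; W {1,2,3,4}->{1,2,3}; X {1,2,3,4,5}->{3,4,5}
So after all 4 constraints: D(U) = {2,3,4}

Answer: {2,3,4}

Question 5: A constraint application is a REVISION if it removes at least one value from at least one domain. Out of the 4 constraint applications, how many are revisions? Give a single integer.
Answer: 2

Derivation:
Constraint 1 (U != W) on D(U)={1,2,3,4,5} D(W)={1,2,3,4,5}: no change => not a revision
Constraint 2 (W < U) on D(W)={1,2,3,4,5} D(U)={1,2,3,4,5}: W {1,2,3,4,5}->{1,2,3,4}; U {1,2,3,4,5}->{2,3,4,5} => REVISION
Constraint 3 (U != V) on D(U)={2,3,4,5} D(V)={1,3,4,5}: no change => not a revision
Constraint 4 (U + W = X) on D(U)={2,3,4,5} D(W)={1,2,3,4} D(X)={1,2,3,4,5}: U {2,3,4,5}->{2,3,4}; W {1,2,3,4}->{1,2,3}; X {1,2,3,4,5}->{3,4,5} => REVISION
Total revisions = 2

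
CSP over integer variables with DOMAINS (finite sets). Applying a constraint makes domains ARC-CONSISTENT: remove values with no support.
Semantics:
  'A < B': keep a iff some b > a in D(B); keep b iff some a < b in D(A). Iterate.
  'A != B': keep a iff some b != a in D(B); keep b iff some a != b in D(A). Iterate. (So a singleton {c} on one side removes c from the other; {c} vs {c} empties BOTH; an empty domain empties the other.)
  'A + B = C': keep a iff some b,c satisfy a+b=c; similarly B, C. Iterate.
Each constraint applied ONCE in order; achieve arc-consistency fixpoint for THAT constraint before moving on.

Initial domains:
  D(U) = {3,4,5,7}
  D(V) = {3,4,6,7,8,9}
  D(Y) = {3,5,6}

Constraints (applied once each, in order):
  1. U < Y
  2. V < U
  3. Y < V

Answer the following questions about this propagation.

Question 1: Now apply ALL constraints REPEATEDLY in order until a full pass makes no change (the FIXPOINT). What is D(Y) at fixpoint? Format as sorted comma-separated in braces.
Answer: {}

Derivation:
pass 0 (initial): D(Y)={3,5,6}
pass 1: U {3,4,5,7}->{4,5}; V {3,4,6,7,8,9}->{}; Y {3,5,6}->{}
pass 2: U {4,5}->{}
pass 3: no change
Fixpoint after 3 passes: D(Y) = {}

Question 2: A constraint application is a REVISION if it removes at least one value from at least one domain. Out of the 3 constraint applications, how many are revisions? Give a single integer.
Constraint 1 (U < Y) on D(U)={3,4,5,7} D(Y)={3,5,6}: U {3,4,5,7}->{3,4,5}; Y {3,5,6}->{5,6} => REVISION
Constraint 2 (V < U) on D(V)={3,4,6,7,8,9} D(U)={3,4,5}: V {3,4,6,7,8,9}->{3,4}; U {3,4,5}->{4,5} => REVISION
Constraint 3 (Y < V) on D(Y)={5,6} D(V)={3,4}: Y {5,6}->{}; V {3,4}->{} => REVISION
Total revisions = 3

Answer: 3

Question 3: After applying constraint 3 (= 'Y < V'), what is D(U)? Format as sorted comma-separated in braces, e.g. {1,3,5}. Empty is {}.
Constraint 1 (U < Y) on D(U)={3,4,5,7} D(Y)={3,5,6}: U {3,4,5,7}->{3,4,5}; Y {3,5,6}->{5,6}
Constraint 2 (V < U) on D(V)={3,4,6,7,8,9} D(U)={3,4,5}: V {3,4,6,7,8,9}->{3,4}; U {3,4,5}->{4,5}
Constraint 3 (Y < V) on D(Y)={5,6} D(V)={3,4}: Y {5,6}->{}; V {3,4}->{}
So after constraint 3: D(U) = {4,5}

Answer: {4,5}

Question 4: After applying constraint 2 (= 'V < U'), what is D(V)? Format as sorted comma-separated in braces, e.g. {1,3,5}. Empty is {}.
Answer: {3,4}

Derivation:
Constraint 1 (U < Y) on D(U)={3,4,5,7} D(Y)={3,5,6}: U {3,4,5,7}->{3,4,5}; Y {3,5,6}->{5,6}
Constraint 2 (V < U) on D(V)={3,4,6,7,8,9} D(U)={3,4,5}: V {3,4,6,7,8,9}->{3,4}; U {3,4,5}->{4,5}
So after constraint 2: D(V) = {3,4}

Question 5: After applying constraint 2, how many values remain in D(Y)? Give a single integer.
Answer: 2

Derivation:
Constraint 1 (U < Y) on D(U)={3,4,5,7} D(Y)={3,5,6}: U {3,4,5,7}->{3,4,5}; Y {3,5,6}->{5,6}
Constraint 2 (V < U) on D(V)={3,4,6,7,8,9} D(U)={3,4,5}: V {3,4,6,7,8,9}->{3,4}; U {3,4,5}->{4,5}
So after constraint 2: D(Y)={5,6}, size = 2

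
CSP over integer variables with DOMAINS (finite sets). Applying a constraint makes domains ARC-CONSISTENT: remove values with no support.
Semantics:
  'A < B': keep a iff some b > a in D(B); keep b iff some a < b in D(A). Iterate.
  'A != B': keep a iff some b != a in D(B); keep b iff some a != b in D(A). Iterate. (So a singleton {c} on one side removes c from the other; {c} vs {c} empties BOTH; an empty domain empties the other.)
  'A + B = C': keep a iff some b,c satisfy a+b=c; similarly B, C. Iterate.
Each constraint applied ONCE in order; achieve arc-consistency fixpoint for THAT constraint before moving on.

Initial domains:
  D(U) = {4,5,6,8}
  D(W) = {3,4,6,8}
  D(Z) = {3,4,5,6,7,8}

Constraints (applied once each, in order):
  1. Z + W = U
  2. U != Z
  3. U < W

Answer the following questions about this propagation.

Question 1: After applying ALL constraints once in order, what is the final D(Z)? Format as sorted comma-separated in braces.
Answer: {3,4,5}

Derivation:
Constraint 1 (Z + W = U) on D(Z)={3,4,5,6,7,8} D(W)={3,4,6,8} D(U)={4,5,6,8}: Z {3,4,5,6,7,8}->{3,4,5}; W {3,4,6,8}->{3,4}; U {4,5,6,8}->{6,8}
Constraint 2 (U != Z) on D(U)={6,8} D(Z)={3,4,5}: no change
Constraint 3 (U < W) on D(U)={6,8} D(W)={3,4}: U {6,8}->{}; W {3,4}->{}
So after all 3 constraints: D(Z) = {3,4,5}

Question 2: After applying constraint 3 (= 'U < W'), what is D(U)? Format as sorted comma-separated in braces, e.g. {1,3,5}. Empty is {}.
Constraint 1 (Z + W = U) on D(Z)={3,4,5,6,7,8} D(W)={3,4,6,8} D(U)={4,5,6,8}: Z {3,4,5,6,7,8}->{3,4,5}; W {3,4,6,8}->{3,4}; U {4,5,6,8}->{6,8}
Constraint 2 (U != Z) on D(U)={6,8} D(Z)={3,4,5}: no change
Constraint 3 (U < W) on D(U)={6,8} D(W)={3,4}: U {6,8}->{}; W {3,4}->{}
So after constraint 3: D(U) = {}

Answer: {}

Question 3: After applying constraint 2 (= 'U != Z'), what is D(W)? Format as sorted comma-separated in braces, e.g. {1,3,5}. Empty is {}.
Constraint 1 (Z + W = U) on D(Z)={3,4,5,6,7,8} D(W)={3,4,6,8} D(U)={4,5,6,8}: Z {3,4,5,6,7,8}->{3,4,5}; W {3,4,6,8}->{3,4}; U {4,5,6,8}->{6,8}
Constraint 2 (U != Z) on D(U)={6,8} D(Z)={3,4,5}: no change
So after constraint 2: D(W) = {3,4}

Answer: {3,4}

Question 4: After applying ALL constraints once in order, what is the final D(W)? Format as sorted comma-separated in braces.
Constraint 1 (Z + W = U) on D(Z)={3,4,5,6,7,8} D(W)={3,4,6,8} D(U)={4,5,6,8}: Z {3,4,5,6,7,8}->{3,4,5}; W {3,4,6,8}->{3,4}; U {4,5,6,8}->{6,8}
Constraint 2 (U != Z) on D(U)={6,8} D(Z)={3,4,5}: no change
Constraint 3 (U < W) on D(U)={6,8} D(W)={3,4}: U {6,8}->{}; W {3,4}->{}
So after all 3 constraints: D(W) = {}

Answer: {}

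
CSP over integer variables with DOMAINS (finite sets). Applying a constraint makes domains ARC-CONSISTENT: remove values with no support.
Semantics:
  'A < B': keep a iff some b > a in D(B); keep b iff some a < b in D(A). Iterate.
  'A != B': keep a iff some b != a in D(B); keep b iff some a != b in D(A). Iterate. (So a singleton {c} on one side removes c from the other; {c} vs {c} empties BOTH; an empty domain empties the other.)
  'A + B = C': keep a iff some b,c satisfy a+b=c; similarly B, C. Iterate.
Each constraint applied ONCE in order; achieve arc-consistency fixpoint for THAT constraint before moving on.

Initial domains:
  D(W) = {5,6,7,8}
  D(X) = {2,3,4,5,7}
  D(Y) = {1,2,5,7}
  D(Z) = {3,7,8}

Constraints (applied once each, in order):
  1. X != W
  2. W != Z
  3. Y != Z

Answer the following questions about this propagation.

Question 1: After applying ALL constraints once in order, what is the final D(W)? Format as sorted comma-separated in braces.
Answer: {5,6,7,8}

Derivation:
Constraint 1 (X != W) on D(X)={2,3,4,5,7} D(W)={5,6,7,8}: no change
Constraint 2 (W != Z) on D(W)={5,6,7,8} D(Z)={3,7,8}: no change
Constraint 3 (Y != Z) on D(Y)={1,2,5,7} D(Z)={3,7,8}: no change
So after all 3 constraints: D(W) = {5,6,7,8}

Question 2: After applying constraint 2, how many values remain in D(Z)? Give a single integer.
Constraint 1 (X != W) on D(X)={2,3,4,5,7} D(W)={5,6,7,8}: no change
Constraint 2 (W != Z) on D(W)={5,6,7,8} D(Z)={3,7,8}: no change
So after constraint 2: D(Z)={3,7,8}, size = 3

Answer: 3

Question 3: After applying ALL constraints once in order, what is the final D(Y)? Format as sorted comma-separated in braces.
Answer: {1,2,5,7}

Derivation:
Constraint 1 (X != W) on D(X)={2,3,4,5,7} D(W)={5,6,7,8}: no change
Constraint 2 (W != Z) on D(W)={5,6,7,8} D(Z)={3,7,8}: no change
Constraint 3 (Y != Z) on D(Y)={1,2,5,7} D(Z)={3,7,8}: no change
So after all 3 constraints: D(Y) = {1,2,5,7}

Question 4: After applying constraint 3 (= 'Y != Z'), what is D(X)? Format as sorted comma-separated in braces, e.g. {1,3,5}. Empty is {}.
Answer: {2,3,4,5,7}

Derivation:
Constraint 1 (X != W) on D(X)={2,3,4,5,7} D(W)={5,6,7,8}: no change
Constraint 2 (W != Z) on D(W)={5,6,7,8} D(Z)={3,7,8}: no change
Constraint 3 (Y != Z) on D(Y)={1,2,5,7} D(Z)={3,7,8}: no change
So after constraint 3: D(X) = {2,3,4,5,7}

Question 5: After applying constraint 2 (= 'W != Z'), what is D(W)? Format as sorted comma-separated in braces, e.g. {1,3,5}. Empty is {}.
Answer: {5,6,7,8}

Derivation:
Constraint 1 (X != W) on D(X)={2,3,4,5,7} D(W)={5,6,7,8}: no change
Constraint 2 (W != Z) on D(W)={5,6,7,8} D(Z)={3,7,8}: no change
So after constraint 2: D(W) = {5,6,7,8}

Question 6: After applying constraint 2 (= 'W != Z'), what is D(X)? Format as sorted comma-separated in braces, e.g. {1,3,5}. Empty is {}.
Constraint 1 (X != W) on D(X)={2,3,4,5,7} D(W)={5,6,7,8}: no change
Constraint 2 (W != Z) on D(W)={5,6,7,8} D(Z)={3,7,8}: no change
So after constraint 2: D(X) = {2,3,4,5,7}

Answer: {2,3,4,5,7}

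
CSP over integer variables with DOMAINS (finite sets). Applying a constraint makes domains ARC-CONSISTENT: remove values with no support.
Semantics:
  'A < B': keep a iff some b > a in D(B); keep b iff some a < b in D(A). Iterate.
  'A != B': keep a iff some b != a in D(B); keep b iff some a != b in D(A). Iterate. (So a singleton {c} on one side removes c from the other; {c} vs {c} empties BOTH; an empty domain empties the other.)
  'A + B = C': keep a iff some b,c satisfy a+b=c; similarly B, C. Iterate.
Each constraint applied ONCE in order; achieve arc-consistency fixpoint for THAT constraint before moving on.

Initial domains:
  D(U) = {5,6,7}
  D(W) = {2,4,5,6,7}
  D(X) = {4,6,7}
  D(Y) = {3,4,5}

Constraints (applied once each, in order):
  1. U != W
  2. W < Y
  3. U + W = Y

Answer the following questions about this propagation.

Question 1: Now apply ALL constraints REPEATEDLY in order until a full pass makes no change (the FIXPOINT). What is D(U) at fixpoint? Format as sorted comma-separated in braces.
pass 0 (initial): D(U)={5,6,7}
pass 1: U {5,6,7}->{}; W {2,4,5,6,7}->{}; Y {3,4,5}->{}
pass 2: no change
Fixpoint after 2 passes: D(U) = {}

Answer: {}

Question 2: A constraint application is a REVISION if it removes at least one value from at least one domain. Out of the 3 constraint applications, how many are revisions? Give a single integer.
Constraint 1 (U != W) on D(U)={5,6,7} D(W)={2,4,5,6,7}: no change => not a revision
Constraint 2 (W < Y) on D(W)={2,4,5,6,7} D(Y)={3,4,5}: W {2,4,5,6,7}->{2,4} => REVISION
Constraint 3 (U + W = Y) on D(U)={5,6,7} D(W)={2,4} D(Y)={3,4,5}: U {5,6,7}->{}; W {2,4}->{}; Y {3,4,5}->{} => REVISION
Total revisions = 2

Answer: 2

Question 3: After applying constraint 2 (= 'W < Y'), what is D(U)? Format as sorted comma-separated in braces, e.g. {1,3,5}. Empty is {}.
Answer: {5,6,7}

Derivation:
Constraint 1 (U != W) on D(U)={5,6,7} D(W)={2,4,5,6,7}: no change
Constraint 2 (W < Y) on D(W)={2,4,5,6,7} D(Y)={3,4,5}: W {2,4,5,6,7}->{2,4}
So after constraint 2: D(U) = {5,6,7}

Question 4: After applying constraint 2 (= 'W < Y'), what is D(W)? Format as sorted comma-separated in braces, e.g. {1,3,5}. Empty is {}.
Constraint 1 (U != W) on D(U)={5,6,7} D(W)={2,4,5,6,7}: no change
Constraint 2 (W < Y) on D(W)={2,4,5,6,7} D(Y)={3,4,5}: W {2,4,5,6,7}->{2,4}
So after constraint 2: D(W) = {2,4}

Answer: {2,4}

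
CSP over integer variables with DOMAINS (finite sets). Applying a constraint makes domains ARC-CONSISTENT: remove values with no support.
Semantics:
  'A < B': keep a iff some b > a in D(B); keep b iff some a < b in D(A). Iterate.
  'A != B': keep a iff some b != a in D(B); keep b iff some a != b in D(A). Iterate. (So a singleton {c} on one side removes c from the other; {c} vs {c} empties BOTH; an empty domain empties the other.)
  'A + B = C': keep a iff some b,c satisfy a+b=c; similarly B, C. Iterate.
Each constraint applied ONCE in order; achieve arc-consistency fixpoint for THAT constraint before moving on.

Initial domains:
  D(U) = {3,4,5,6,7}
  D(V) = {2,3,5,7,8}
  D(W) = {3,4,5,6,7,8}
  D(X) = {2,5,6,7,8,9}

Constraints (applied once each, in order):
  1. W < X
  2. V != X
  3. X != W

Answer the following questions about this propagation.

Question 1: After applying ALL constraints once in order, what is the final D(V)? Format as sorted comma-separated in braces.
Answer: {2,3,5,7,8}

Derivation:
Constraint 1 (W < X) on D(W)={3,4,5,6,7,8} D(X)={2,5,6,7,8,9}: X {2,5,6,7,8,9}->{5,6,7,8,9}
Constraint 2 (V != X) on D(V)={2,3,5,7,8} D(X)={5,6,7,8,9}: no change
Constraint 3 (X != W) on D(X)={5,6,7,8,9} D(W)={3,4,5,6,7,8}: no change
So after all 3 constraints: D(V) = {2,3,5,7,8}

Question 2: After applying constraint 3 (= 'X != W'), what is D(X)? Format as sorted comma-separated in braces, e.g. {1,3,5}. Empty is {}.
Answer: {5,6,7,8,9}

Derivation:
Constraint 1 (W < X) on D(W)={3,4,5,6,7,8} D(X)={2,5,6,7,8,9}: X {2,5,6,7,8,9}->{5,6,7,8,9}
Constraint 2 (V != X) on D(V)={2,3,5,7,8} D(X)={5,6,7,8,9}: no change
Constraint 3 (X != W) on D(X)={5,6,7,8,9} D(W)={3,4,5,6,7,8}: no change
So after constraint 3: D(X) = {5,6,7,8,9}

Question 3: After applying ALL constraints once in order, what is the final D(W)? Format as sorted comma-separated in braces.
Answer: {3,4,5,6,7,8}

Derivation:
Constraint 1 (W < X) on D(W)={3,4,5,6,7,8} D(X)={2,5,6,7,8,9}: X {2,5,6,7,8,9}->{5,6,7,8,9}
Constraint 2 (V != X) on D(V)={2,3,5,7,8} D(X)={5,6,7,8,9}: no change
Constraint 3 (X != W) on D(X)={5,6,7,8,9} D(W)={3,4,5,6,7,8}: no change
So after all 3 constraints: D(W) = {3,4,5,6,7,8}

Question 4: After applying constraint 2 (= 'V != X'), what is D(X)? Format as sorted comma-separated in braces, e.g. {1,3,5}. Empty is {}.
Constraint 1 (W < X) on D(W)={3,4,5,6,7,8} D(X)={2,5,6,7,8,9}: X {2,5,6,7,8,9}->{5,6,7,8,9}
Constraint 2 (V != X) on D(V)={2,3,5,7,8} D(X)={5,6,7,8,9}: no change
So after constraint 2: D(X) = {5,6,7,8,9}

Answer: {5,6,7,8,9}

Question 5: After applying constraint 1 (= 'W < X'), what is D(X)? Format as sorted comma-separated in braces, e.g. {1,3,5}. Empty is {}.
Answer: {5,6,7,8,9}

Derivation:
Constraint 1 (W < X) on D(W)={3,4,5,6,7,8} D(X)={2,5,6,7,8,9}: X {2,5,6,7,8,9}->{5,6,7,8,9}
So after constraint 1: D(X) = {5,6,7,8,9}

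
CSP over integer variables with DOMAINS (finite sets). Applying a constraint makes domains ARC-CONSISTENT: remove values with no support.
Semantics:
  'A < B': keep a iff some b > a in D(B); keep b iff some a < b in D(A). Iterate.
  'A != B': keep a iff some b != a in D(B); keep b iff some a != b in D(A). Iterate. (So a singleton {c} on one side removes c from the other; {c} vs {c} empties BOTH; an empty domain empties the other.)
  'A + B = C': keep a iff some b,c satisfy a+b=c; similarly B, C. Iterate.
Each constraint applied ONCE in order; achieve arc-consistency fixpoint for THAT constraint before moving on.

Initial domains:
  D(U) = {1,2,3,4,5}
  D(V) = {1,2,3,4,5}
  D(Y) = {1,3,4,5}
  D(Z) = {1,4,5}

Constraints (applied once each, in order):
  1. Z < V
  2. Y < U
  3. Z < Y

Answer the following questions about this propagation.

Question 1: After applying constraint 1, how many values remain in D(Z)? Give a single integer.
Constraint 1 (Z < V) on D(Z)={1,4,5} D(V)={1,2,3,4,5}: Z {1,4,5}->{1,4}; V {1,2,3,4,5}->{2,3,4,5}
So after constraint 1: D(Z)={1,4}, size = 2

Answer: 2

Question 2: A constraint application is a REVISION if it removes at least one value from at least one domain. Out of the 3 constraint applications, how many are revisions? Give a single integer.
Answer: 3

Derivation:
Constraint 1 (Z < V) on D(Z)={1,4,5} D(V)={1,2,3,4,5}: Z {1,4,5}->{1,4}; V {1,2,3,4,5}->{2,3,4,5} => REVISION
Constraint 2 (Y < U) on D(Y)={1,3,4,5} D(U)={1,2,3,4,5}: Y {1,3,4,5}->{1,3,4}; U {1,2,3,4,5}->{2,3,4,5} => REVISION
Constraint 3 (Z < Y) on D(Z)={1,4} D(Y)={1,3,4}: Z {1,4}->{1}; Y {1,3,4}->{3,4} => REVISION
Total revisions = 3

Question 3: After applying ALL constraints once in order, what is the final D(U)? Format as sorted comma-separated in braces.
Answer: {2,3,4,5}

Derivation:
Constraint 1 (Z < V) on D(Z)={1,4,5} D(V)={1,2,3,4,5}: Z {1,4,5}->{1,4}; V {1,2,3,4,5}->{2,3,4,5}
Constraint 2 (Y < U) on D(Y)={1,3,4,5} D(U)={1,2,3,4,5}: Y {1,3,4,5}->{1,3,4}; U {1,2,3,4,5}->{2,3,4,5}
Constraint 3 (Z < Y) on D(Z)={1,4} D(Y)={1,3,4}: Z {1,4}->{1}; Y {1,3,4}->{3,4}
So after all 3 constraints: D(U) = {2,3,4,5}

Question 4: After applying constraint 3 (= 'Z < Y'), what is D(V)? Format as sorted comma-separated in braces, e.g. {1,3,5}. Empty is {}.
Answer: {2,3,4,5}

Derivation:
Constraint 1 (Z < V) on D(Z)={1,4,5} D(V)={1,2,3,4,5}: Z {1,4,5}->{1,4}; V {1,2,3,4,5}->{2,3,4,5}
Constraint 2 (Y < U) on D(Y)={1,3,4,5} D(U)={1,2,3,4,5}: Y {1,3,4,5}->{1,3,4}; U {1,2,3,4,5}->{2,3,4,5}
Constraint 3 (Z < Y) on D(Z)={1,4} D(Y)={1,3,4}: Z {1,4}->{1}; Y {1,3,4}->{3,4}
So after constraint 3: D(V) = {2,3,4,5}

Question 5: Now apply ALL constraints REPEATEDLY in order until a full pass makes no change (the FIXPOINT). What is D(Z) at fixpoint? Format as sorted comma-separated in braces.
pass 0 (initial): D(Z)={1,4,5}
pass 1: U {1,2,3,4,5}->{2,3,4,5}; V {1,2,3,4,5}->{2,3,4,5}; Y {1,3,4,5}->{3,4}; Z {1,4,5}->{1}
pass 2: U {2,3,4,5}->{4,5}
pass 3: no change
Fixpoint after 3 passes: D(Z) = {1}

Answer: {1}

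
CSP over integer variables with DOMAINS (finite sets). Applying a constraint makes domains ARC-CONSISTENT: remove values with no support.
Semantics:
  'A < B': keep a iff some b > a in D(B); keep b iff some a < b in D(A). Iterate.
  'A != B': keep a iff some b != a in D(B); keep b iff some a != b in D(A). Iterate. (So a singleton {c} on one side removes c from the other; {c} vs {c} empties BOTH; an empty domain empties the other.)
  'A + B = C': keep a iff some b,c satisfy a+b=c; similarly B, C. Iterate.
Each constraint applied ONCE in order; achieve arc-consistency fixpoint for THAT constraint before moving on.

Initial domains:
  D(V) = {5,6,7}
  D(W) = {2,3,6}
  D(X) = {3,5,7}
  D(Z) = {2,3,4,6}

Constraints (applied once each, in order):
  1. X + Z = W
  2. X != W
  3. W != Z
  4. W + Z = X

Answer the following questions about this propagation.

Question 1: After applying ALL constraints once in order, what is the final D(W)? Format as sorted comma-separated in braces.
Answer: {}

Derivation:
Constraint 1 (X + Z = W) on D(X)={3,5,7} D(Z)={2,3,4,6} D(W)={2,3,6}: X {3,5,7}->{3}; Z {2,3,4,6}->{3}; W {2,3,6}->{6}
Constraint 2 (X != W) on D(X)={3} D(W)={6}: no change
Constraint 3 (W != Z) on D(W)={6} D(Z)={3}: no change
Constraint 4 (W + Z = X) on D(W)={6} D(Z)={3} D(X)={3}: W {6}->{}; Z {3}->{}; X {3}->{}
So after all 4 constraints: D(W) = {}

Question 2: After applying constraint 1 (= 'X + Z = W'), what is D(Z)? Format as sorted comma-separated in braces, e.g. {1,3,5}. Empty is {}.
Constraint 1 (X + Z = W) on D(X)={3,5,7} D(Z)={2,3,4,6} D(W)={2,3,6}: X {3,5,7}->{3}; Z {2,3,4,6}->{3}; W {2,3,6}->{6}
So after constraint 1: D(Z) = {3}

Answer: {3}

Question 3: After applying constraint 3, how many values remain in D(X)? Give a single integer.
Constraint 1 (X + Z = W) on D(X)={3,5,7} D(Z)={2,3,4,6} D(W)={2,3,6}: X {3,5,7}->{3}; Z {2,3,4,6}->{3}; W {2,3,6}->{6}
Constraint 2 (X != W) on D(X)={3} D(W)={6}: no change
Constraint 3 (W != Z) on D(W)={6} D(Z)={3}: no change
So after constraint 3: D(X)={3}, size = 1

Answer: 1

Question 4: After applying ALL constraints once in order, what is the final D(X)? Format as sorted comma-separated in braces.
Answer: {}

Derivation:
Constraint 1 (X + Z = W) on D(X)={3,5,7} D(Z)={2,3,4,6} D(W)={2,3,6}: X {3,5,7}->{3}; Z {2,3,4,6}->{3}; W {2,3,6}->{6}
Constraint 2 (X != W) on D(X)={3} D(W)={6}: no change
Constraint 3 (W != Z) on D(W)={6} D(Z)={3}: no change
Constraint 4 (W + Z = X) on D(W)={6} D(Z)={3} D(X)={3}: W {6}->{}; Z {3}->{}; X {3}->{}
So after all 4 constraints: D(X) = {}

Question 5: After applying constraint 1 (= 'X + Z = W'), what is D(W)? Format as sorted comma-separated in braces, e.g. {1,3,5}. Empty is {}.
Answer: {6}

Derivation:
Constraint 1 (X + Z = W) on D(X)={3,5,7} D(Z)={2,3,4,6} D(W)={2,3,6}: X {3,5,7}->{3}; Z {2,3,4,6}->{3}; W {2,3,6}->{6}
So after constraint 1: D(W) = {6}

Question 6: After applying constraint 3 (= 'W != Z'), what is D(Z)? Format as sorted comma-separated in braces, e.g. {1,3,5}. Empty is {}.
Answer: {3}

Derivation:
Constraint 1 (X + Z = W) on D(X)={3,5,7} D(Z)={2,3,4,6} D(W)={2,3,6}: X {3,5,7}->{3}; Z {2,3,4,6}->{3}; W {2,3,6}->{6}
Constraint 2 (X != W) on D(X)={3} D(W)={6}: no change
Constraint 3 (W != Z) on D(W)={6} D(Z)={3}: no change
So after constraint 3: D(Z) = {3}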